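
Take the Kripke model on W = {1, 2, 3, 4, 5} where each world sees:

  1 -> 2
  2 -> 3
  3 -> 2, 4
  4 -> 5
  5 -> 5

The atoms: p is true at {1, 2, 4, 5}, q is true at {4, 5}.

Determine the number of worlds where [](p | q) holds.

4

1: successors {2}; p | q there: 2:T. ✓
2: successors {3}; p | q there: 3:F. ✗
3: successors {2, 4}; p | q there: 2:T, 4:T. ✓
4: successors {5}; p | q there: 5:T. ✓
5: successors {5}; p | q there: 5:T. ✓
Satisfying worlds: {1, 3, 4, 5}.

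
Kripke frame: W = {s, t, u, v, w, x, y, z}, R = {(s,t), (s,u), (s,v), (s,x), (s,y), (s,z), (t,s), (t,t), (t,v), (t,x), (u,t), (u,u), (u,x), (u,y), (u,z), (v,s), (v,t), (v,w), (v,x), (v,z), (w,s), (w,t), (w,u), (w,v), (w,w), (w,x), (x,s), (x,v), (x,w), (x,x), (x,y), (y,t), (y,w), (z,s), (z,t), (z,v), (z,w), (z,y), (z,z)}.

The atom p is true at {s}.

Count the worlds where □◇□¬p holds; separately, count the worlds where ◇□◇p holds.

For □◇□¬p:
s: successors {t, u, v, x, y, z}; ◇□¬p there: t:T, u:T, v:T, x:T, y:F, z:T. ✗
t: successors {s, t, v, x}; ◇□¬p there: s:T, t:T, v:T, x:T. ✓
u: successors {t, u, x, y, z}; ◇□¬p there: t:T, u:T, x:T, y:F, z:T. ✗
v: successors {s, t, w, x, z}; ◇□¬p there: s:T, t:T, w:T, x:T, z:T. ✓
w: successors {s, t, u, v, w, x}; ◇□¬p there: s:T, t:T, u:T, v:T, w:T, x:T. ✓
x: successors {s, v, w, x, y}; ◇□¬p there: s:T, v:T, w:T, x:T, y:F. ✗
y: successors {t, w}; ◇□¬p there: t:T, w:T. ✓
z: successors {s, t, v, w, y, z}; ◇□¬p there: s:T, t:T, v:T, w:T, y:F, z:T. ✗
— 4 worlds.
For ◇□◇p:
s: successors {t, u, v, x, y, z}; □◇p there: t:F, u:F, v:F, x:F, y:T, z:F. ✓
t: successors {s, t, v, x}; □◇p there: s:F, t:F, v:F, x:F. ✗
u: successors {t, u, x, y, z}; □◇p there: t:F, u:F, x:F, y:T, z:F. ✓
v: successors {s, t, w, x, z}; □◇p there: s:F, t:F, w:F, x:F, z:F. ✗
w: successors {s, t, u, v, w, x}; □◇p there: s:F, t:F, u:F, v:F, w:F, x:F. ✗
x: successors {s, v, w, x, y}; □◇p there: s:F, v:F, w:F, x:F, y:T. ✓
y: successors {t, w}; □◇p there: t:F, w:F. ✗
z: successors {s, t, v, w, y, z}; □◇p there: s:F, t:F, v:F, w:F, y:T, z:F. ✓
— 4 worlds.

4 and 4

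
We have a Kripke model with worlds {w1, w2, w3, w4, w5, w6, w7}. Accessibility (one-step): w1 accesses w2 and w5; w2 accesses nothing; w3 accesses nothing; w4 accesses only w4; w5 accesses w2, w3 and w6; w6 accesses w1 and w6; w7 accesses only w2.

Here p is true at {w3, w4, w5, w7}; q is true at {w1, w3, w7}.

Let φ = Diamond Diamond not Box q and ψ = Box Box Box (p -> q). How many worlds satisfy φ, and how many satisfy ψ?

For Diamond Diamond not Box q:
w1: successors {w2, w5}; Diamond not Box q there: w2:F, w5:T. ✓
w2: no successors, so Diamond Diamond not Box q fails. ✗
w3: no successors, so Diamond Diamond not Box q fails. ✗
w4: successors {w4}; Diamond not Box q there: w4:T. ✓
w5: successors {w2, w3, w6}; Diamond not Box q there: w2:F, w3:F, w6:T. ✓
w6: successors {w1, w6}; Diamond not Box q there: w1:T, w6:T. ✓
w7: successors {w2}; Diamond not Box q there: w2:F. ✗
— 4 worlds.
For Box Box Box (p -> q):
w1: successors {w2, w5}; Box Box (p -> q) there: w2:T, w5:T. ✓
w2: no successors, so Box Box Box (p -> q) holds vacuously. ✓
w3: no successors, so Box Box Box (p -> q) holds vacuously. ✓
w4: successors {w4}; Box Box (p -> q) there: w4:F. ✗
w5: successors {w2, w3, w6}; Box Box (p -> q) there: w2:T, w3:T, w6:F. ✗
w6: successors {w1, w6}; Box Box (p -> q) there: w1:T, w6:F. ✗
w7: successors {w2}; Box Box (p -> q) there: w2:T. ✓
— 4 worlds.

4 and 4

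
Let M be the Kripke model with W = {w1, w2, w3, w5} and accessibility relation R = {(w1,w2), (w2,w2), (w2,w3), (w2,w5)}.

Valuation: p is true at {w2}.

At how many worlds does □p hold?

3

w1: successors {w2}; p there: w2:T. ✓
w2: successors {w2, w3, w5}; p there: w2:T, w3:F, w5:F. ✗
w3: no successors, so □p holds vacuously. ✓
w5: no successors, so □p holds vacuously. ✓
Satisfying worlds: {w1, w3, w5}.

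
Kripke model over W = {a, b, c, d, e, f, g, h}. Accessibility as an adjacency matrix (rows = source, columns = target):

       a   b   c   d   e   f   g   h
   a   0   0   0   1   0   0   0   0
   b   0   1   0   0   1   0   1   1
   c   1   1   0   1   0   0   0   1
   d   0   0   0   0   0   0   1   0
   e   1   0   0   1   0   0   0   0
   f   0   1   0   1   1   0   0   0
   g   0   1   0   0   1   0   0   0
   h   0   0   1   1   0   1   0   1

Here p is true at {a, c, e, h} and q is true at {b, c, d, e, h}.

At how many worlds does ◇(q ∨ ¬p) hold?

8

a: successors {d}; q ∨ ¬p there: d:T. ✓
b: successors {b, e, g, h}; q ∨ ¬p there: b:T, e:T, g:T, h:T. ✓
c: successors {a, b, d, h}; q ∨ ¬p there: a:F, b:T, d:T, h:T. ✓
d: successors {g}; q ∨ ¬p there: g:T. ✓
e: successors {a, d}; q ∨ ¬p there: a:F, d:T. ✓
f: successors {b, d, e}; q ∨ ¬p there: b:T, d:T, e:T. ✓
g: successors {b, e}; q ∨ ¬p there: b:T, e:T. ✓
h: successors {c, d, f, h}; q ∨ ¬p there: c:T, d:T, f:T, h:T. ✓
Satisfying worlds: {a, b, c, d, e, f, g, h}.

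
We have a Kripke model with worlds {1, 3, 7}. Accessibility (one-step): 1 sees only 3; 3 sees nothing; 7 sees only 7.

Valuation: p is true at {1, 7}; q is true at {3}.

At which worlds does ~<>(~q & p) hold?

1: <>(~q & p) is F. ✓
3: <>(~q & p) is F. ✓
7: <>(~q & p) is T. ✗

{1, 3}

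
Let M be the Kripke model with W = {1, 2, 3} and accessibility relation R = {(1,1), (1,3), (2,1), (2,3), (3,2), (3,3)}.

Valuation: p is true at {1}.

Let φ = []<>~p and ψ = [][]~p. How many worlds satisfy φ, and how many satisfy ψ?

3 and 0

For []<>~p:
1: successors {1, 3}; <>~p there: 1:T, 3:T. ✓
2: successors {1, 3}; <>~p there: 1:T, 3:T. ✓
3: successors {2, 3}; <>~p there: 2:T, 3:T. ✓
— 3 worlds.
For [][]~p:
1: successors {1, 3}; []~p there: 1:F, 3:T. ✗
2: successors {1, 3}; []~p there: 1:F, 3:T. ✗
3: successors {2, 3}; []~p there: 2:F, 3:T. ✗
— 0 worlds.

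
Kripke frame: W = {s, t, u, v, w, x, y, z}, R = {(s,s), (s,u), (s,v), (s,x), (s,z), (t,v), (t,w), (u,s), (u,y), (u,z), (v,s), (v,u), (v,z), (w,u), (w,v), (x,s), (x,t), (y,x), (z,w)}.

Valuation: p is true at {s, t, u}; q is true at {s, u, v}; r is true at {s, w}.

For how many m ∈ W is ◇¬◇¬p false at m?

s: successors {s, u, v, x, z}; ¬◇¬p there: s:F, u:F, v:F, x:T, z:F. ✓
t: successors {v, w}; ¬◇¬p there: v:F, w:F. ✗
u: successors {s, y, z}; ¬◇¬p there: s:F, y:F, z:F. ✗
v: successors {s, u, z}; ¬◇¬p there: s:F, u:F, z:F. ✗
w: successors {u, v}; ¬◇¬p there: u:F, v:F. ✗
x: successors {s, t}; ¬◇¬p there: s:F, t:F. ✗
y: successors {x}; ¬◇¬p there: x:T. ✓
z: successors {w}; ¬◇¬p there: w:F. ✗
Satisfying worlds: {s, y}.
So ◇¬◇¬p fails at the other 6 worlds.

6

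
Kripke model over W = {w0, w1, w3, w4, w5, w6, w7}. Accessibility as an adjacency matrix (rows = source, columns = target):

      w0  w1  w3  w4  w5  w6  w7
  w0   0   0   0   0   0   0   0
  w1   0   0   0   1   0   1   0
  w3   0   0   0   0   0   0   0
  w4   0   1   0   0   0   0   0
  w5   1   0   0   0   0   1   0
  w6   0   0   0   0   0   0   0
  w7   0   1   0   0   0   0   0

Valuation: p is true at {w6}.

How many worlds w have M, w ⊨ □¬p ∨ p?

w0: □¬p is T, p is F. ✓
w1: □¬p is F, p is F. ✗
w3: □¬p is T, p is F. ✓
w4: □¬p is T, p is F. ✓
w5: □¬p is F, p is F. ✗
w6: □¬p is T, p is T. ✓
w7: □¬p is T, p is F. ✓
Satisfying worlds: {w0, w3, w4, w6, w7}.

5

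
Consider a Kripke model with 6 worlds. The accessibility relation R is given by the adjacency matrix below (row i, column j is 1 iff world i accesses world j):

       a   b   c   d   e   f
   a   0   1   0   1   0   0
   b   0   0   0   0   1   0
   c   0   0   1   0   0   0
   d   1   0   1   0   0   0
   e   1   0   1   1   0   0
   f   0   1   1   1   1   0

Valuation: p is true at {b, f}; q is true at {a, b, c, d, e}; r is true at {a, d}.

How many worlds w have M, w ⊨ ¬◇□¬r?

a: ◇□¬r is T. ✗
b: ◇□¬r is F. ✓
c: ◇□¬r is T. ✗
d: ◇□¬r is T. ✗
e: ◇□¬r is T. ✗
f: ◇□¬r is T. ✗
Satisfying worlds: {b}.

1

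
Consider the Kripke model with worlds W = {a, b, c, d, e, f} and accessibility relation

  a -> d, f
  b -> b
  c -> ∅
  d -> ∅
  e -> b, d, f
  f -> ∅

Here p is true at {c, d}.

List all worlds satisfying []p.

{c, d, f}

a: successors {d, f}; p there: d:T, f:F. ✗
b: successors {b}; p there: b:F. ✗
c: no successors, so []p holds vacuously. ✓
d: no successors, so []p holds vacuously. ✓
e: successors {b, d, f}; p there: b:F, d:T, f:F. ✗
f: no successors, so []p holds vacuously. ✓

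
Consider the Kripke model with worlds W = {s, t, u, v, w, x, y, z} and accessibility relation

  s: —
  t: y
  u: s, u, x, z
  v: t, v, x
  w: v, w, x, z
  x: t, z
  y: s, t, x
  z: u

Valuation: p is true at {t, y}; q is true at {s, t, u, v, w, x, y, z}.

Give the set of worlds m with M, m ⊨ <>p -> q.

{s, t, u, v, w, x, y, z}

s: <>p is F, q is T. ✓
t: <>p is T, q is T. ✓
u: <>p is F, q is T. ✓
v: <>p is T, q is T. ✓
w: <>p is F, q is T. ✓
x: <>p is T, q is T. ✓
y: <>p is T, q is T. ✓
z: <>p is F, q is T. ✓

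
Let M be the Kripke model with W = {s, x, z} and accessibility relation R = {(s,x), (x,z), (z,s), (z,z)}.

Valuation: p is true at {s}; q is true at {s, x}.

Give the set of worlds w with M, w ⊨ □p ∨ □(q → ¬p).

{s, x}

s: □p is F, □(q → ¬p) is T. ✓
x: □p is F, □(q → ¬p) is T. ✓
z: □p is F, □(q → ¬p) is F. ✗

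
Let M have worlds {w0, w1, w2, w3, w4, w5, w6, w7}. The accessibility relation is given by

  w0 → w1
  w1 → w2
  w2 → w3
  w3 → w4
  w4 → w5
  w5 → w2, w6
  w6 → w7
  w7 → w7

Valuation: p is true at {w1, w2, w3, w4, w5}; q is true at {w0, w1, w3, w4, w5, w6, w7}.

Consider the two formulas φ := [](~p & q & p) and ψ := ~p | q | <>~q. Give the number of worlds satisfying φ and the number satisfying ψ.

0 and 7

For [](~p & q & p):
w0: successors {w1}; ~p & q & p there: w1:F. ✗
w1: successors {w2}; ~p & q & p there: w2:F. ✗
w2: successors {w3}; ~p & q & p there: w3:F. ✗
w3: successors {w4}; ~p & q & p there: w4:F. ✗
w4: successors {w5}; ~p & q & p there: w5:F. ✗
w5: successors {w2, w6}; ~p & q & p there: w2:F, w6:F. ✗
w6: successors {w7}; ~p & q & p there: w7:F. ✗
w7: successors {w7}; ~p & q & p there: w7:F. ✗
— 0 worlds.
For ~p | q | <>~q:
w0: ~p | q is T, <>~q is F. ✓
w1: ~p | q is T, <>~q is T. ✓
w2: ~p | q is F, <>~q is F. ✗
w3: ~p | q is T, <>~q is F. ✓
w4: ~p | q is T, <>~q is F. ✓
w5: ~p | q is T, <>~q is T. ✓
w6: ~p | q is T, <>~q is F. ✓
w7: ~p | q is T, <>~q is F. ✓
— 7 worlds.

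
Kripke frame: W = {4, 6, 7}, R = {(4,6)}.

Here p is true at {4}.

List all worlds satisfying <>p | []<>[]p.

{6, 7}

4: <>p is F, []<>[]p is F. ✗
6: <>p is F, []<>[]p is T. ✓
7: <>p is F, []<>[]p is T. ✓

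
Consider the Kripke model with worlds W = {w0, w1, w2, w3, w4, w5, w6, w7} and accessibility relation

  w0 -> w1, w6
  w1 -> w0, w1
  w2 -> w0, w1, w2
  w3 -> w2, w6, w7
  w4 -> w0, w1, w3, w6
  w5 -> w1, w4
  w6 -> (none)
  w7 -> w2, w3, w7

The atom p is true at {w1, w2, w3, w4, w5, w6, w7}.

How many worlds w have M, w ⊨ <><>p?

w0: successors {w1, w6}; <>p there: w1:T, w6:F. ✓
w1: successors {w0, w1}; <>p there: w0:T, w1:T. ✓
w2: successors {w0, w1, w2}; <>p there: w0:T, w1:T, w2:T. ✓
w3: successors {w2, w6, w7}; <>p there: w2:T, w6:F, w7:T. ✓
w4: successors {w0, w1, w3, w6}; <>p there: w0:T, w1:T, w3:T, w6:F. ✓
w5: successors {w1, w4}; <>p there: w1:T, w4:T. ✓
w6: no successors, so <><>p fails. ✗
w7: successors {w2, w3, w7}; <>p there: w2:T, w3:T, w7:T. ✓
Satisfying worlds: {w0, w1, w2, w3, w4, w5, w7}.

7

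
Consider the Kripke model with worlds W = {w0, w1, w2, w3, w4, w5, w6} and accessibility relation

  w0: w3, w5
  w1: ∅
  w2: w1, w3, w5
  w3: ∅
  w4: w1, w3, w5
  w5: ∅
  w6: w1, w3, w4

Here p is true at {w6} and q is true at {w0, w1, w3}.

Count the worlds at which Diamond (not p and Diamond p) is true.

w0: successors {w3, w5}; not p and Diamond p there: w3:F, w5:F. ✗
w1: no successors, so Diamond (not p and Diamond p) fails. ✗
w2: successors {w1, w3, w5}; not p and Diamond p there: w1:F, w3:F, w5:F. ✗
w3: no successors, so Diamond (not p and Diamond p) fails. ✗
w4: successors {w1, w3, w5}; not p and Diamond p there: w1:F, w3:F, w5:F. ✗
w5: no successors, so Diamond (not p and Diamond p) fails. ✗
w6: successors {w1, w3, w4}; not p and Diamond p there: w1:F, w3:F, w4:F. ✗
Satisfying worlds: ∅.

0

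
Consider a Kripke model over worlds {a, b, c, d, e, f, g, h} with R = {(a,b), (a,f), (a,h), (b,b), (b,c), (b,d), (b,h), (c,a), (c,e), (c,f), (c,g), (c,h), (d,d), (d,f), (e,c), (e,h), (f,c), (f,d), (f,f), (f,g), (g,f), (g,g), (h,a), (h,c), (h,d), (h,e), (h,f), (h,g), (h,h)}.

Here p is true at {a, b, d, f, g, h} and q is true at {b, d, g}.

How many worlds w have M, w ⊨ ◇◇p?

8

a: successors {b, f, h}; ◇p there: b:T, f:T, h:T. ✓
b: successors {b, c, d, h}; ◇p there: b:T, c:T, d:T, h:T. ✓
c: successors {a, e, f, g, h}; ◇p there: a:T, e:T, f:T, g:T, h:T. ✓
d: successors {d, f}; ◇p there: d:T, f:T. ✓
e: successors {c, h}; ◇p there: c:T, h:T. ✓
f: successors {c, d, f, g}; ◇p there: c:T, d:T, f:T, g:T. ✓
g: successors {f, g}; ◇p there: f:T, g:T. ✓
h: successors {a, c, d, e, f, g, h}; ◇p there: a:T, c:T, d:T, e:T, f:T, g:T, h:T. ✓
Satisfying worlds: {a, b, c, d, e, f, g, h}.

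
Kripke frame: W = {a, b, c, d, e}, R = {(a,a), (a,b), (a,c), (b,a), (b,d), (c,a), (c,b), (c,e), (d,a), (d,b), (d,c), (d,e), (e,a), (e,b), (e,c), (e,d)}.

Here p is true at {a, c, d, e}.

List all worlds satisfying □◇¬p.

a: successors {a, b, c}; ◇¬p there: a:T, b:F, c:T. ✗
b: successors {a, d}; ◇¬p there: a:T, d:T. ✓
c: successors {a, b, e}; ◇¬p there: a:T, b:F, e:T. ✗
d: successors {a, b, c, e}; ◇¬p there: a:T, b:F, c:T, e:T. ✗
e: successors {a, b, c, d}; ◇¬p there: a:T, b:F, c:T, d:T. ✗

{b}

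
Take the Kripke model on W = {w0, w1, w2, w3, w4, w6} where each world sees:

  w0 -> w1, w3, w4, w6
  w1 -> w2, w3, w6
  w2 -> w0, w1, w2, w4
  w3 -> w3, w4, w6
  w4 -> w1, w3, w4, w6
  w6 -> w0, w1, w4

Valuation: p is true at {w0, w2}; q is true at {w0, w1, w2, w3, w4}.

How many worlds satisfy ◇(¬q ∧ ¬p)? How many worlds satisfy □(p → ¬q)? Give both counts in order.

4 and 3

For ◇(¬q ∧ ¬p):
w0: successors {w1, w3, w4, w6}; ¬q ∧ ¬p there: w1:F, w3:F, w4:F, w6:T. ✓
w1: successors {w2, w3, w6}; ¬q ∧ ¬p there: w2:F, w3:F, w6:T. ✓
w2: successors {w0, w1, w2, w4}; ¬q ∧ ¬p there: w0:F, w1:F, w2:F, w4:F. ✗
w3: successors {w3, w4, w6}; ¬q ∧ ¬p there: w3:F, w4:F, w6:T. ✓
w4: successors {w1, w3, w4, w6}; ¬q ∧ ¬p there: w1:F, w3:F, w4:F, w6:T. ✓
w6: successors {w0, w1, w4}; ¬q ∧ ¬p there: w0:F, w1:F, w4:F. ✗
— 4 worlds.
For □(p → ¬q):
w0: successors {w1, w3, w4, w6}; p → ¬q there: w1:T, w3:T, w4:T, w6:T. ✓
w1: successors {w2, w3, w6}; p → ¬q there: w2:F, w3:T, w6:T. ✗
w2: successors {w0, w1, w2, w4}; p → ¬q there: w0:F, w1:T, w2:F, w4:T. ✗
w3: successors {w3, w4, w6}; p → ¬q there: w3:T, w4:T, w6:T. ✓
w4: successors {w1, w3, w4, w6}; p → ¬q there: w1:T, w3:T, w4:T, w6:T. ✓
w6: successors {w0, w1, w4}; p → ¬q there: w0:F, w1:T, w4:T. ✗
— 3 worlds.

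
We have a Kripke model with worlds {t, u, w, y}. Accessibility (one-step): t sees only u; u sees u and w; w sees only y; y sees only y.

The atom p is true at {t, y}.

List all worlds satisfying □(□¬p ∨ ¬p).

{t, u}

t: successors {u}; □¬p ∨ ¬p there: u:T. ✓
u: successors {u, w}; □¬p ∨ ¬p there: u:T, w:T. ✓
w: successors {y}; □¬p ∨ ¬p there: y:F. ✗
y: successors {y}; □¬p ∨ ¬p there: y:F. ✗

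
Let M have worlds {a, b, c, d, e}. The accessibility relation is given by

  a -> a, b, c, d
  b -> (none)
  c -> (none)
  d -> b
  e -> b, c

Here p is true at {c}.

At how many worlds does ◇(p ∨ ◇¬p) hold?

2

a: successors {a, b, c, d}; p ∨ ◇¬p there: a:T, b:F, c:T, d:T. ✓
b: no successors, so ◇(p ∨ ◇¬p) fails. ✗
c: no successors, so ◇(p ∨ ◇¬p) fails. ✗
d: successors {b}; p ∨ ◇¬p there: b:F. ✗
e: successors {b, c}; p ∨ ◇¬p there: b:F, c:T. ✓
Satisfying worlds: {a, e}.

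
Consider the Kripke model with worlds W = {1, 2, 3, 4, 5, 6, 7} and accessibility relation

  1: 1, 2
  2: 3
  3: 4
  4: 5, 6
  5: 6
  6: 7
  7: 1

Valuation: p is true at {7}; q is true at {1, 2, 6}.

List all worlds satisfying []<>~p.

{1, 2, 3, 6, 7}

1: successors {1, 2}; <>~p there: 1:T, 2:T. ✓
2: successors {3}; <>~p there: 3:T. ✓
3: successors {4}; <>~p there: 4:T. ✓
4: successors {5, 6}; <>~p there: 5:T, 6:F. ✗
5: successors {6}; <>~p there: 6:F. ✗
6: successors {7}; <>~p there: 7:T. ✓
7: successors {1}; <>~p there: 1:T. ✓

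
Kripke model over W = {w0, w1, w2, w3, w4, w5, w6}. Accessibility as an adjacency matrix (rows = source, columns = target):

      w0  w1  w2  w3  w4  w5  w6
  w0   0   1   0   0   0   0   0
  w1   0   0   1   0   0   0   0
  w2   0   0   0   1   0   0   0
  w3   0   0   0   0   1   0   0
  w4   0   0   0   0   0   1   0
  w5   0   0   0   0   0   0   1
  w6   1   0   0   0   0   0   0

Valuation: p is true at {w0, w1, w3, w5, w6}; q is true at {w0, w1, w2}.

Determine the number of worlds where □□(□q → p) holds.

w0: successors {w1}; □(□q → p) there: w1:T. ✓
w1: successors {w2}; □(□q → p) there: w2:T. ✓
w2: successors {w3}; □(□q → p) there: w3:T. ✓
w3: successors {w4}; □(□q → p) there: w4:T. ✓
w4: successors {w5}; □(□q → p) there: w5:T. ✓
w5: successors {w6}; □(□q → p) there: w6:T. ✓
w6: successors {w0}; □(□q → p) there: w0:T. ✓
Satisfying worlds: {w0, w1, w2, w3, w4, w5, w6}.

7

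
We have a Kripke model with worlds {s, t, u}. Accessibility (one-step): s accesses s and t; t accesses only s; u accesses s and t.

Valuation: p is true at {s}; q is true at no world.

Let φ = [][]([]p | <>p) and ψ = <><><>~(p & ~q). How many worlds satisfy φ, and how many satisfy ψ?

For [][]([]p | <>p):
s: successors {s, t}; []([]p | <>p) there: s:T, t:T. ✓
t: successors {s}; []([]p | <>p) there: s:T. ✓
u: successors {s, t}; []([]p | <>p) there: s:T, t:T. ✓
— 3 worlds.
For <><><>~(p & ~q):
s: successors {s, t}; <><>~(p & ~q) there: s:T, t:T. ✓
t: successors {s}; <><>~(p & ~q) there: s:T. ✓
u: successors {s, t}; <><>~(p & ~q) there: s:T, t:T. ✓
— 3 worlds.

3 and 3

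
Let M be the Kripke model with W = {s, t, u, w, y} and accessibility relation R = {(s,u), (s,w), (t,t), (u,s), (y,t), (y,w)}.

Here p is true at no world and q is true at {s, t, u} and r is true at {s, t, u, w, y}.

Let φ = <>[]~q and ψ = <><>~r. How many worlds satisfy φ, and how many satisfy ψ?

2 and 0

For <>[]~q:
s: successors {u, w}; []~q there: u:F, w:T. ✓
t: successors {t}; []~q there: t:F. ✗
u: successors {s}; []~q there: s:F. ✗
w: no successors, so <>[]~q fails. ✗
y: successors {t, w}; []~q there: t:F, w:T. ✓
— 2 worlds.
For <><>~r:
s: successors {u, w}; <>~r there: u:F, w:F. ✗
t: successors {t}; <>~r there: t:F. ✗
u: successors {s}; <>~r there: s:F. ✗
w: no successors, so <><>~r fails. ✗
y: successors {t, w}; <>~r there: t:F, w:F. ✗
— 0 worlds.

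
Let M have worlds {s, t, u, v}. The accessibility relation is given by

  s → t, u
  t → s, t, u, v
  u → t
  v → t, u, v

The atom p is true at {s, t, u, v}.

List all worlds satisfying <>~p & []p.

s: <>~p is F, []p is T. ✗
t: <>~p is F, []p is T. ✗
u: <>~p is F, []p is T. ✗
v: <>~p is F, []p is T. ✗

∅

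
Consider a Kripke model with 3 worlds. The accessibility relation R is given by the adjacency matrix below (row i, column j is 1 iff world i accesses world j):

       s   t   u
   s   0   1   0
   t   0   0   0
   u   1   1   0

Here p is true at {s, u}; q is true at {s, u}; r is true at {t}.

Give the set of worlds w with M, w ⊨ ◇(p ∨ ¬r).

s: successors {t}; p ∨ ¬r there: t:F. ✗
t: no successors, so ◇(p ∨ ¬r) fails. ✗
u: successors {s, t}; p ∨ ¬r there: s:T, t:F. ✓

{u}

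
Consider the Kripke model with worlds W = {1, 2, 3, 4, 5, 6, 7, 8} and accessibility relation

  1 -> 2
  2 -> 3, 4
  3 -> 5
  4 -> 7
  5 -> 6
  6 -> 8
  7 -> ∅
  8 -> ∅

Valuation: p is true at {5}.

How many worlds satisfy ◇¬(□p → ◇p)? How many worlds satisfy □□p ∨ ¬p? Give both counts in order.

For ◇¬(□p → ◇p):
1: successors {2}; ¬(□p → ◇p) there: 2:F. ✗
2: successors {3, 4}; ¬(□p → ◇p) there: 3:F, 4:F. ✗
3: successors {5}; ¬(□p → ◇p) there: 5:F. ✗
4: successors {7}; ¬(□p → ◇p) there: 7:T. ✓
5: successors {6}; ¬(□p → ◇p) there: 6:F. ✗
6: successors {8}; ¬(□p → ◇p) there: 8:T. ✓
7: no successors, so ◇¬(□p → ◇p) fails. ✗
8: no successors, so ◇¬(□p → ◇p) fails. ✗
— 2 worlds.
For □□p ∨ ¬p:
1: □□p is F, ¬p is T. ✓
2: □□p is F, ¬p is T. ✓
3: □□p is F, ¬p is T. ✓
4: □□p is T, ¬p is T. ✓
5: □□p is F, ¬p is F. ✗
6: □□p is T, ¬p is T. ✓
7: □□p is T, ¬p is T. ✓
8: □□p is T, ¬p is T. ✓
— 7 worlds.

2 and 7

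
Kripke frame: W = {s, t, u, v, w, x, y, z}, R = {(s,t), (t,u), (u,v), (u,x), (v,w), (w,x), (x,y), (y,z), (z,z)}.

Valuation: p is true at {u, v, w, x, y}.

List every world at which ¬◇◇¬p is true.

s: ◇◇¬p is F. ✓
t: ◇◇¬p is F. ✓
u: ◇◇¬p is F. ✓
v: ◇◇¬p is F. ✓
w: ◇◇¬p is F. ✓
x: ◇◇¬p is T. ✗
y: ◇◇¬p is T. ✗
z: ◇◇¬p is T. ✗

{s, t, u, v, w}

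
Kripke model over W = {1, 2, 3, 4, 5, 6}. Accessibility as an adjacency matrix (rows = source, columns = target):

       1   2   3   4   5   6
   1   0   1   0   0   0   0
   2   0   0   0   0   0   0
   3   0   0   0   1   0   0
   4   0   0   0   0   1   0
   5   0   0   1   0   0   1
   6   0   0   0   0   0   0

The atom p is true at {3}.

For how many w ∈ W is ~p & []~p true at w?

4

1: ~p is T, []~p is T. ✓
2: ~p is T, []~p is T. ✓
3: ~p is F, []~p is T. ✗
4: ~p is T, []~p is T. ✓
5: ~p is T, []~p is F. ✗
6: ~p is T, []~p is T. ✓
Satisfying worlds: {1, 2, 4, 6}.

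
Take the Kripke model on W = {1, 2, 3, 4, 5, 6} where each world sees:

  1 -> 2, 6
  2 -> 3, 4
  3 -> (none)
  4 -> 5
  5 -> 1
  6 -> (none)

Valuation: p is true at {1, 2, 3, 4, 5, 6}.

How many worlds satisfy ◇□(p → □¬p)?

1: successors {2, 6}; □(p → □¬p) there: 2:F, 6:T. ✓
2: successors {3, 4}; □(p → □¬p) there: 3:T, 4:F. ✓
3: no successors, so ◇□(p → □¬p) fails. ✗
4: successors {5}; □(p → □¬p) there: 5:F. ✗
5: successors {1}; □(p → □¬p) there: 1:F. ✗
6: no successors, so ◇□(p → □¬p) fails. ✗
Satisfying worlds: {1, 2}.

2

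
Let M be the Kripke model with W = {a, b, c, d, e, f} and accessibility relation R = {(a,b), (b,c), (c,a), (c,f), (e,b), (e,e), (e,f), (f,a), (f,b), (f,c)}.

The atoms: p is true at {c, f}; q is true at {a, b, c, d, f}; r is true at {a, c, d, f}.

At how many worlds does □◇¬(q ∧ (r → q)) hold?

1

a: successors {b}; ◇¬(q ∧ (r → q)) there: b:F. ✗
b: successors {c}; ◇¬(q ∧ (r → q)) there: c:F. ✗
c: successors {a, f}; ◇¬(q ∧ (r → q)) there: a:F, f:F. ✗
d: no successors, so □◇¬(q ∧ (r → q)) holds vacuously. ✓
e: successors {b, e, f}; ◇¬(q ∧ (r → q)) there: b:F, e:T, f:F. ✗
f: successors {a, b, c}; ◇¬(q ∧ (r → q)) there: a:F, b:F, c:F. ✗
Satisfying worlds: {d}.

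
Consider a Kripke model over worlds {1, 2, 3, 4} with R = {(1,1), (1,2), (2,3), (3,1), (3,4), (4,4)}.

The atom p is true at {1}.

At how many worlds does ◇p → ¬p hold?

3

1: ◇p is T, ¬p is F. ✗
2: ◇p is F, ¬p is T. ✓
3: ◇p is T, ¬p is T. ✓
4: ◇p is F, ¬p is T. ✓
Satisfying worlds: {2, 3, 4}.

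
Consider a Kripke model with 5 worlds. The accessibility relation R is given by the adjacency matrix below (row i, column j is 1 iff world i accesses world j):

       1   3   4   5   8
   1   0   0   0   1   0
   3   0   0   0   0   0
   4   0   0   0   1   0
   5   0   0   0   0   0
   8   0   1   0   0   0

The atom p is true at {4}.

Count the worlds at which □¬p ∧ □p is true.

2

1: □¬p is T, □p is F. ✗
3: □¬p is T, □p is T. ✓
4: □¬p is T, □p is F. ✗
5: □¬p is T, □p is T. ✓
8: □¬p is T, □p is F. ✗
Satisfying worlds: {3, 5}.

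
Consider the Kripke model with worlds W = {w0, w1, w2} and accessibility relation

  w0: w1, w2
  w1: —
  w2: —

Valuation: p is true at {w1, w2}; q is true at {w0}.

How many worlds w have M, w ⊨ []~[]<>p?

w0: successors {w1, w2}; ~[]<>p there: w1:F, w2:F. ✗
w1: no successors, so []~[]<>p holds vacuously. ✓
w2: no successors, so []~[]<>p holds vacuously. ✓
Satisfying worlds: {w1, w2}.

2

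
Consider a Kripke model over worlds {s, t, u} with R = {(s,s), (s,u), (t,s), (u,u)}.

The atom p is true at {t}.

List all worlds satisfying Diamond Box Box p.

s: successors {s, u}; Box Box p there: s:F, u:F. ✗
t: successors {s}; Box Box p there: s:F. ✗
u: successors {u}; Box Box p there: u:F. ✗

∅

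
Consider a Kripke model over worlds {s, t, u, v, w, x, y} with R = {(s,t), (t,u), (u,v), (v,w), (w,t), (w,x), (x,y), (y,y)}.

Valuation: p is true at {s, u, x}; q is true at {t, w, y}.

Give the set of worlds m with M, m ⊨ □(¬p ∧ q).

s: successors {t}; ¬p ∧ q there: t:T. ✓
t: successors {u}; ¬p ∧ q there: u:F. ✗
u: successors {v}; ¬p ∧ q there: v:F. ✗
v: successors {w}; ¬p ∧ q there: w:T. ✓
w: successors {t, x}; ¬p ∧ q there: t:T, x:F. ✗
x: successors {y}; ¬p ∧ q there: y:T. ✓
y: successors {y}; ¬p ∧ q there: y:T. ✓

{s, v, x, y}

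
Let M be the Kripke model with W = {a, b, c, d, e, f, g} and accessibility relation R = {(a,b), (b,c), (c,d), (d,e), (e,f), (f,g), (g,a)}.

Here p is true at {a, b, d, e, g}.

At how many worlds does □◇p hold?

5

a: successors {b}; ◇p there: b:F. ✗
b: successors {c}; ◇p there: c:T. ✓
c: successors {d}; ◇p there: d:T. ✓
d: successors {e}; ◇p there: e:F. ✗
e: successors {f}; ◇p there: f:T. ✓
f: successors {g}; ◇p there: g:T. ✓
g: successors {a}; ◇p there: a:T. ✓
Satisfying worlds: {b, c, e, f, g}.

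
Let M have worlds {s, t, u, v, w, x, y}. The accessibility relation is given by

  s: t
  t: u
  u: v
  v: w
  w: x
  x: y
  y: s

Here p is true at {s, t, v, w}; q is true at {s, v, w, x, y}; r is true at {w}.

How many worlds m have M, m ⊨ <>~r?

s: successors {t}; ~r there: t:T. ✓
t: successors {u}; ~r there: u:T. ✓
u: successors {v}; ~r there: v:T. ✓
v: successors {w}; ~r there: w:F. ✗
w: successors {x}; ~r there: x:T. ✓
x: successors {y}; ~r there: y:T. ✓
y: successors {s}; ~r there: s:T. ✓
Satisfying worlds: {s, t, u, w, x, y}.

6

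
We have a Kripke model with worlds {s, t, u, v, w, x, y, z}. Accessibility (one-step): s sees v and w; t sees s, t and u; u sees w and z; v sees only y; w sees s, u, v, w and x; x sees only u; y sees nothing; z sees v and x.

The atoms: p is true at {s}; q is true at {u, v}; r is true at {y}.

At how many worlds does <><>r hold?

s: successors {v, w}; <>r there: v:T, w:F. ✓
t: successors {s, t, u}; <>r there: s:F, t:F, u:F. ✗
u: successors {w, z}; <>r there: w:F, z:F. ✗
v: successors {y}; <>r there: y:F. ✗
w: successors {s, u, v, w, x}; <>r there: s:F, u:F, v:T, w:F, x:F. ✓
x: successors {u}; <>r there: u:F. ✗
y: no successors, so <><>r fails. ✗
z: successors {v, x}; <>r there: v:T, x:F. ✓
Satisfying worlds: {s, w, z}.

3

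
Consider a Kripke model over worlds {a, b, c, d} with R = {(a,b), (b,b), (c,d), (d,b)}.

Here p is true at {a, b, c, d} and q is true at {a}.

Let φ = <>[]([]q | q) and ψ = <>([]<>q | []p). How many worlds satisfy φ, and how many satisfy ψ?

0 and 4

For <>[]([]q | q):
a: successors {b}; []([]q | q) there: b:F. ✗
b: successors {b}; []([]q | q) there: b:F. ✗
c: successors {d}; []([]q | q) there: d:F. ✗
d: successors {b}; []([]q | q) there: b:F. ✗
— 0 worlds.
For <>([]<>q | []p):
a: successors {b}; []<>q | []p there: b:T. ✓
b: successors {b}; []<>q | []p there: b:T. ✓
c: successors {d}; []<>q | []p there: d:T. ✓
d: successors {b}; []<>q | []p there: b:T. ✓
— 4 worlds.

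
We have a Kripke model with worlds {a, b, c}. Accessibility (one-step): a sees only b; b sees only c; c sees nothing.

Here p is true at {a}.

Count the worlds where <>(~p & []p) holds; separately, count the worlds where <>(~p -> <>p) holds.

1 and 0

For <>(~p & []p):
a: successors {b}; ~p & []p there: b:F. ✗
b: successors {c}; ~p & []p there: c:T. ✓
c: no successors, so <>(~p & []p) fails. ✗
— 1 world.
For <>(~p -> <>p):
a: successors {b}; ~p -> <>p there: b:F. ✗
b: successors {c}; ~p -> <>p there: c:F. ✗
c: no successors, so <>(~p -> <>p) fails. ✗
— 0 worlds.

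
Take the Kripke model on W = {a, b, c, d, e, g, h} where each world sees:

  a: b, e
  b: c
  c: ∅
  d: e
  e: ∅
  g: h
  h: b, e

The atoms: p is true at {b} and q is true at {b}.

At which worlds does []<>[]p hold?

a: successors {b, e}; <>[]p there: b:T, e:F. ✗
b: successors {c}; <>[]p there: c:F. ✗
c: no successors, so []<>[]p holds vacuously. ✓
d: successors {e}; <>[]p there: e:F. ✗
e: no successors, so []<>[]p holds vacuously. ✓
g: successors {h}; <>[]p there: h:T. ✓
h: successors {b, e}; <>[]p there: b:T, e:F. ✗

{c, e, g}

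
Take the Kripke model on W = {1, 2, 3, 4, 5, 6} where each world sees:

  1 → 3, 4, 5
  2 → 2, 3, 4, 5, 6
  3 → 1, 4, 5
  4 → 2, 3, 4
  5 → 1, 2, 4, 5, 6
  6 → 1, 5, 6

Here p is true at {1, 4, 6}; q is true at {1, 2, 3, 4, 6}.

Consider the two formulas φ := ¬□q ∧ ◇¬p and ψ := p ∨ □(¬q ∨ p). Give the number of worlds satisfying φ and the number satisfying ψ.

5 and 4

For ¬□q ∧ ◇¬p:
1: ¬□q is T, ◇¬p is T. ✓
2: ¬□q is T, ◇¬p is T. ✓
3: ¬□q is T, ◇¬p is T. ✓
4: ¬□q is F, ◇¬p is T. ✗
5: ¬□q is T, ◇¬p is T. ✓
6: ¬□q is T, ◇¬p is T. ✓
— 5 worlds.
For p ∨ □(¬q ∨ p):
1: p is T, □(¬q ∨ p) is F. ✓
2: p is F, □(¬q ∨ p) is F. ✗
3: p is F, □(¬q ∨ p) is T. ✓
4: p is T, □(¬q ∨ p) is F. ✓
5: p is F, □(¬q ∨ p) is F. ✗
6: p is T, □(¬q ∨ p) is T. ✓
— 4 worlds.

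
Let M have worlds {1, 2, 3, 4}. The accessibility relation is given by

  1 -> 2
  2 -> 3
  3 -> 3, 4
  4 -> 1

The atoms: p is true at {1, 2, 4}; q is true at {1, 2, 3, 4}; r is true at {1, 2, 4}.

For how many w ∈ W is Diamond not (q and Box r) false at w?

1: successors {2}; not (q and Box r) there: 2:T. ✓
2: successors {3}; not (q and Box r) there: 3:T. ✓
3: successors {3, 4}; not (q and Box r) there: 3:T, 4:F. ✓
4: successors {1}; not (q and Box r) there: 1:F. ✗
Satisfying worlds: {1, 2, 3}.
So Diamond not (q and Box r) fails at the other 1 world.

1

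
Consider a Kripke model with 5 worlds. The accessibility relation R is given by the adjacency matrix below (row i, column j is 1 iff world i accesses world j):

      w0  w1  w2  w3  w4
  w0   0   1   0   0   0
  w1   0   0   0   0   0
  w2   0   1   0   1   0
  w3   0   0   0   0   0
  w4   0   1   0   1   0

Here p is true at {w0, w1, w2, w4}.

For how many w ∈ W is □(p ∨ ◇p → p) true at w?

w0: successors {w1}; p ∨ ◇p → p there: w1:T. ✓
w1: no successors, so □(p ∨ ◇p → p) holds vacuously. ✓
w2: successors {w1, w3}; p ∨ ◇p → p there: w1:T, w3:T. ✓
w3: no successors, so □(p ∨ ◇p → p) holds vacuously. ✓
w4: successors {w1, w3}; p ∨ ◇p → p there: w1:T, w3:T. ✓
Satisfying worlds: {w0, w1, w2, w3, w4}.

5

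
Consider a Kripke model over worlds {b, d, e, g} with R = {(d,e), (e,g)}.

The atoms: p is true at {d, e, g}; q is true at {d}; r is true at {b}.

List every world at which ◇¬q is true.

b: no successors, so ◇¬q fails. ✗
d: successors {e}; ¬q there: e:T. ✓
e: successors {g}; ¬q there: g:T. ✓
g: no successors, so ◇¬q fails. ✗

{d, e}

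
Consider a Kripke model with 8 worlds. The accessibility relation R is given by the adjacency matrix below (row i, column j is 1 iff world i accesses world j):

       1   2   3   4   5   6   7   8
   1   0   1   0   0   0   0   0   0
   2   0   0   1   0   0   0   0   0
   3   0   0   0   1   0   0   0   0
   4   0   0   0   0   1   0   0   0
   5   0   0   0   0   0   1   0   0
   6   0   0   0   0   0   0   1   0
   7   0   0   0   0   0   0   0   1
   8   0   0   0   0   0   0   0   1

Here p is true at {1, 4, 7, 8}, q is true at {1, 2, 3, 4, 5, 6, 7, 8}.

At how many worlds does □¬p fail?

1: successors {2}; ¬p there: 2:T. ✓
2: successors {3}; ¬p there: 3:T. ✓
3: successors {4}; ¬p there: 4:F. ✗
4: successors {5}; ¬p there: 5:T. ✓
5: successors {6}; ¬p there: 6:T. ✓
6: successors {7}; ¬p there: 7:F. ✗
7: successors {8}; ¬p there: 8:F. ✗
8: successors {8}; ¬p there: 8:F. ✗
Satisfying worlds: {1, 2, 4, 5}.
So □¬p fails at the other 4 worlds.

4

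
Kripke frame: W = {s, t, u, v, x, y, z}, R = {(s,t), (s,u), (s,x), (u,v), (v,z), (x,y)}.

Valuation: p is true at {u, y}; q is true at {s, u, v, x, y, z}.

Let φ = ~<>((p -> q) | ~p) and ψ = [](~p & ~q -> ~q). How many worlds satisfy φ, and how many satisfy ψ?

For ~<>((p -> q) | ~p):
s: <>((p -> q) | ~p) is T. ✗
t: <>((p -> q) | ~p) is F. ✓
u: <>((p -> q) | ~p) is T. ✗
v: <>((p -> q) | ~p) is T. ✗
x: <>((p -> q) | ~p) is T. ✗
y: <>((p -> q) | ~p) is F. ✓
z: <>((p -> q) | ~p) is F. ✓
— 3 worlds.
For [](~p & ~q -> ~q):
s: successors {t, u, x}; ~p & ~q -> ~q there: t:T, u:T, x:T. ✓
t: no successors, so [](~p & ~q -> ~q) holds vacuously. ✓
u: successors {v}; ~p & ~q -> ~q there: v:T. ✓
v: successors {z}; ~p & ~q -> ~q there: z:T. ✓
x: successors {y}; ~p & ~q -> ~q there: y:T. ✓
y: no successors, so [](~p & ~q -> ~q) holds vacuously. ✓
z: no successors, so [](~p & ~q -> ~q) holds vacuously. ✓
— 7 worlds.

3 and 7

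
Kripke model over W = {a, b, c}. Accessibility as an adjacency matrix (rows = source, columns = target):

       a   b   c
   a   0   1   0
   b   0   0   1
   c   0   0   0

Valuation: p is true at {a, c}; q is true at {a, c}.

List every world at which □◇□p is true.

{a, c}

a: successors {b}; ◇□p there: b:T. ✓
b: successors {c}; ◇□p there: c:F. ✗
c: no successors, so □◇□p holds vacuously. ✓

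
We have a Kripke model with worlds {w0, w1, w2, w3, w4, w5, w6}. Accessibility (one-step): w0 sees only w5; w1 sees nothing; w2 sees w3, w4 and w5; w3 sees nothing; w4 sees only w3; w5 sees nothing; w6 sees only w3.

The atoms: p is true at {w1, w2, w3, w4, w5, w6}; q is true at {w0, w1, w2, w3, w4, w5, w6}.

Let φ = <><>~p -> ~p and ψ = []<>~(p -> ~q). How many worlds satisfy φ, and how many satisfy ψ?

For <><>~p -> ~p:
w0: <><>~p is F, ~p is T. ✓
w1: <><>~p is F, ~p is F. ✓
w2: <><>~p is F, ~p is F. ✓
w3: <><>~p is F, ~p is F. ✓
w4: <><>~p is F, ~p is F. ✓
w5: <><>~p is F, ~p is F. ✓
w6: <><>~p is F, ~p is F. ✓
— 7 worlds.
For []<>~(p -> ~q):
w0: successors {w5}; <>~(p -> ~q) there: w5:F. ✗
w1: no successors, so []<>~(p -> ~q) holds vacuously. ✓
w2: successors {w3, w4, w5}; <>~(p -> ~q) there: w3:F, w4:T, w5:F. ✗
w3: no successors, so []<>~(p -> ~q) holds vacuously. ✓
w4: successors {w3}; <>~(p -> ~q) there: w3:F. ✗
w5: no successors, so []<>~(p -> ~q) holds vacuously. ✓
w6: successors {w3}; <>~(p -> ~q) there: w3:F. ✗
— 3 worlds.

7 and 3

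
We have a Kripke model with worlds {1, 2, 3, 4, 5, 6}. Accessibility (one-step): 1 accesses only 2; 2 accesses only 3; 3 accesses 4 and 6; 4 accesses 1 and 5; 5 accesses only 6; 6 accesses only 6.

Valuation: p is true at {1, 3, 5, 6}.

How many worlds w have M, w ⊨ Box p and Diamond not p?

1: Box p is F, Diamond not p is T. ✗
2: Box p is T, Diamond not p is F. ✗
3: Box p is F, Diamond not p is T. ✗
4: Box p is T, Diamond not p is F. ✗
5: Box p is T, Diamond not p is F. ✗
6: Box p is T, Diamond not p is F. ✗
Satisfying worlds: ∅.

0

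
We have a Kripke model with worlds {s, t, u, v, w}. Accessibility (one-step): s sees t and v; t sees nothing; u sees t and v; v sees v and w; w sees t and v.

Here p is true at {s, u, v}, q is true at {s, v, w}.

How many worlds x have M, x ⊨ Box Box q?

4

s: successors {t, v}; Box q there: t:T, v:T. ✓
t: no successors, so Box Box q holds vacuously. ✓
u: successors {t, v}; Box q there: t:T, v:T. ✓
v: successors {v, w}; Box q there: v:T, w:F. ✗
w: successors {t, v}; Box q there: t:T, v:T. ✓
Satisfying worlds: {s, t, u, w}.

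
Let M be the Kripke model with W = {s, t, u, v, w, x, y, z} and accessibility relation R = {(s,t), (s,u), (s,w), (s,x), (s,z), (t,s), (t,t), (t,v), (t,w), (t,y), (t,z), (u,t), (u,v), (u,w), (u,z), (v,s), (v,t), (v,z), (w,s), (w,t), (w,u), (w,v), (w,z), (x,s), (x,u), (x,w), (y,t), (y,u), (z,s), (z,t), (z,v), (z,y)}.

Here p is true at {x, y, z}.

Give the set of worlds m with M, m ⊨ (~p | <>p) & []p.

s: ~p | <>p is T, []p is F. ✗
t: ~p | <>p is T, []p is F. ✗
u: ~p | <>p is T, []p is F. ✗
v: ~p | <>p is T, []p is F. ✗
w: ~p | <>p is T, []p is F. ✗
x: ~p | <>p is F, []p is F. ✗
y: ~p | <>p is F, []p is F. ✗
z: ~p | <>p is T, []p is F. ✗

∅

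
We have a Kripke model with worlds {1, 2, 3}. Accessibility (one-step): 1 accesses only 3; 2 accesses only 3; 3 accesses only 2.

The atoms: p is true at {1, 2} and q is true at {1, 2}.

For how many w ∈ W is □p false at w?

1: successors {3}; p there: 3:F. ✗
2: successors {3}; p there: 3:F. ✗
3: successors {2}; p there: 2:T. ✓
Satisfying worlds: {3}.
So □p fails at the other 2 worlds.

2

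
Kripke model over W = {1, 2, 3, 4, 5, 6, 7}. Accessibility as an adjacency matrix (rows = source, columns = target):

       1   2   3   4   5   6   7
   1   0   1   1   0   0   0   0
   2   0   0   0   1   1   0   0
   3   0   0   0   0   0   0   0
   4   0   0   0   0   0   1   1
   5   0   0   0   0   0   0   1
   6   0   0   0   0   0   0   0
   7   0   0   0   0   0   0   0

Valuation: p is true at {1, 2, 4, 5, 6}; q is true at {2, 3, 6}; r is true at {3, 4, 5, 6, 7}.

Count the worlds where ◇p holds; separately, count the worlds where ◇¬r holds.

For ◇p:
1: successors {2, 3}; p there: 2:T, 3:F. ✓
2: successors {4, 5}; p there: 4:T, 5:T. ✓
3: no successors, so ◇p fails. ✗
4: successors {6, 7}; p there: 6:T, 7:F. ✓
5: successors {7}; p there: 7:F. ✗
6: no successors, so ◇p fails. ✗
7: no successors, so ◇p fails. ✗
— 3 worlds.
For ◇¬r:
1: successors {2, 3}; ¬r there: 2:T, 3:F. ✓
2: successors {4, 5}; ¬r there: 4:F, 5:F. ✗
3: no successors, so ◇¬r fails. ✗
4: successors {6, 7}; ¬r there: 6:F, 7:F. ✗
5: successors {7}; ¬r there: 7:F. ✗
6: no successors, so ◇¬r fails. ✗
7: no successors, so ◇¬r fails. ✗
— 1 world.

3 and 1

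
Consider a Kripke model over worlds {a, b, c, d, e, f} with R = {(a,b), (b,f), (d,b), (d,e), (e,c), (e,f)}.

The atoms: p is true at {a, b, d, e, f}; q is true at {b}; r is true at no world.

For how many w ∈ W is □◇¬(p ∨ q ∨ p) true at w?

a: successors {b}; ◇¬(p ∨ q ∨ p) there: b:F. ✗
b: successors {f}; ◇¬(p ∨ q ∨ p) there: f:F. ✗
c: no successors, so □◇¬(p ∨ q ∨ p) holds vacuously. ✓
d: successors {b, e}; ◇¬(p ∨ q ∨ p) there: b:F, e:T. ✗
e: successors {c, f}; ◇¬(p ∨ q ∨ p) there: c:F, f:F. ✗
f: no successors, so □◇¬(p ∨ q ∨ p) holds vacuously. ✓
Satisfying worlds: {c, f}.

2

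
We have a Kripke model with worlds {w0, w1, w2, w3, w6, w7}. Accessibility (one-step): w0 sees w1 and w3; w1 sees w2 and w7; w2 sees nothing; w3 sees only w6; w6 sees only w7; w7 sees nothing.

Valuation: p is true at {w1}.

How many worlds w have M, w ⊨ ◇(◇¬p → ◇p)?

w0: successors {w1, w3}; ◇¬p → ◇p there: w1:F, w3:F. ✗
w1: successors {w2, w7}; ◇¬p → ◇p there: w2:T, w7:T. ✓
w2: no successors, so ◇(◇¬p → ◇p) fails. ✗
w3: successors {w6}; ◇¬p → ◇p there: w6:F. ✗
w6: successors {w7}; ◇¬p → ◇p there: w7:T. ✓
w7: no successors, so ◇(◇¬p → ◇p) fails. ✗
Satisfying worlds: {w1, w6}.

2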